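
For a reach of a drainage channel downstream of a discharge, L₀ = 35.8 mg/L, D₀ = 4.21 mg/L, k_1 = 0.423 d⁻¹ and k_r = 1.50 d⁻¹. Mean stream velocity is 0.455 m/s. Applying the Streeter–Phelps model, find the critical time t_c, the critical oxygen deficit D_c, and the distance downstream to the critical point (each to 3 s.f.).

t_c ≈ 0.845 d; D_c ≈ 7.06 mg/L; x_c ≈ 33.2 km

With k_r/k_1 = 3.546 and 1 − D₀(k_r−k_1)/(k_1 L₀) = 0.7006,
t_c = ln(3.546 × 0.7006) / (1.50 − 0.423) = ln(2.484) / 1.077 = 0.9100/1.077 = 0.8449 d.
L(t_c) = L₀ e^(−k_1 t_c) = 35.8 × 0.6995 = 25.04 mg/L, and at the critical point k_r D_c = k_1 L, so D_c = (0.423/1.50) × 25.04 = 7.062 mg/L.
x_c = v t_c = 0.455 m/s × 0.8449 d × 86400 s/d = 33220 m ≈ 33.2 km.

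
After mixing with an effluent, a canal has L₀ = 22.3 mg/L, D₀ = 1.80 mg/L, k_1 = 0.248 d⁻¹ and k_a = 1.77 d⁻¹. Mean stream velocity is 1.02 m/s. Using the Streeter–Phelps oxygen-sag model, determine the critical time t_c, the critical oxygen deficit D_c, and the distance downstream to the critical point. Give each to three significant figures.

With k_a/k_1 = 7.137 and 1 − D₀(k_a−k_1)/(k_1 L₀) = 0.5046,
t_c = ln(7.137 × 0.5046) / (1.77 − 0.248) = ln(3.602) / 1.522 = 1.281/1.522 = 0.8419 d.
D_c = (k_1/k_a) L₀ e^(−k_1 t_c) = (0.248/1.77) × 22.3 × e^(−0.248×0.8419) = 0.1401 × 22.3 × 0.8116 = 2.536 mg/L.
x_c = v t_c = 1.02 m/s × 0.8419 d × 86400 s/d = 74200 m ≈ 74.2 km.

t_c ≈ 0.842 d; D_c ≈ 2.54 mg/L; x_c ≈ 74.2 km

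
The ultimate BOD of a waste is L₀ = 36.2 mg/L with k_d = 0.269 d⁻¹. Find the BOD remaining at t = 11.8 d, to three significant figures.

L_t = L₀ e^(−k_d t) = 36.2 × e^(−0.269×11.8) = 36.2 × 0.04183 = 1.514 mg/L.

L ≈ 1.51 mg/L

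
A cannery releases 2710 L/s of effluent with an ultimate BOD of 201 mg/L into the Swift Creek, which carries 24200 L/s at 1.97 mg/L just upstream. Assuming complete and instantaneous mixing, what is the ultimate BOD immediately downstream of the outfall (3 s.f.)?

22.0 mg/L

Flow-weighted mixing: C = (Q_r C_r + Q_w C_w)/(Q_r + Q_w)
= (24200×1.97 + 2710×201)/(24200 + 2710) = 592400/26910 = 22.01 mg/L.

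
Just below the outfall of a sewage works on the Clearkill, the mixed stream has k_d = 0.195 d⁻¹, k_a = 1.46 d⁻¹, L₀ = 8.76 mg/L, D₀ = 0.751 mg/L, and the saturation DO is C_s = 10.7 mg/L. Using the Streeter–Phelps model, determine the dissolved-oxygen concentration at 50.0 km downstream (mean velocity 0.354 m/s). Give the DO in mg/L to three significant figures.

DO ≈ 9.77 mg/L

Travel time t = x/v = 50.0 km / (0.354 m/s) = 50000 m / 0.354 m/s = 141200 s = 1.635 d.
k_d L₀/(k_a−k_d) = 0.195×8.76/(1.46−0.195) = 1.708/1.265 = 1.350 mg/L.
e^(−k_d t) = e^(−0.195×1.635) = 0.7270; e^(−k_a t) = e^(−1.46×1.635) = 0.09193.
D = 1.350 × (0.7270 − 0.09193) + 0.751 × 0.09193 = 0.8576 + 0.06904 = 0.9267 mg/L.
DO = C_s − D = 10.7 − 0.9267 = 9.773 mg/L.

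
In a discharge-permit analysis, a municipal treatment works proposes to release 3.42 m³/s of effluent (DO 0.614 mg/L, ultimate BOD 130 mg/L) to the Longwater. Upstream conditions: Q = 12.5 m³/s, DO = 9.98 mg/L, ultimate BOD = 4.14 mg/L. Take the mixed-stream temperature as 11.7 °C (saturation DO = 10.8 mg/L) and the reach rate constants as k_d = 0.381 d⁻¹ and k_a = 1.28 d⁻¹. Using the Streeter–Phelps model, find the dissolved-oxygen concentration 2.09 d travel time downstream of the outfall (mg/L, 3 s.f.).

Mixed DO = (12.5×9.98 + 3.42×0.614)/(12.5+3.42) = 126.8/15.92 = 7.968 mg/L.
Mixed L₀ = (12.5×4.14 + 3.42×130)/(15.92) = 496.3/15.92 = 31.18 mg/L.
Initial deficit D₀ = C_s − DO₀ = 10.8 − 7.968 = 2.832 mg/L.
D(2.09) = [0.381×31.18/(1.28−0.381)](e^(−0.381×2.09) − e^(−1.28×2.09)) + 2.832 e^(−1.28×2.09)
= 13.21 × (0.4510 − 0.06889) + 2.832 × 0.06889 = 5.244 mg/L.
DO = 10.8 − 5.244 = 5.556 mg/L.

DO ≈ 5.56 mg/L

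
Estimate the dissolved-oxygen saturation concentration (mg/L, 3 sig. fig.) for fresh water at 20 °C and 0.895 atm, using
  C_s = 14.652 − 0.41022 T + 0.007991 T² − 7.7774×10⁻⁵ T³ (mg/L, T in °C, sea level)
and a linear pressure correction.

C_s ≈ 8.07 mg/L

At sea level: C_s = 14.652 − 0.41022×20 + 0.007991×20² − 7.7774×10⁻⁵×20³ = 9.022 mg/L.
Pressure correction: C_s' = 9.022 × 0.895 = 8.075 mg/L.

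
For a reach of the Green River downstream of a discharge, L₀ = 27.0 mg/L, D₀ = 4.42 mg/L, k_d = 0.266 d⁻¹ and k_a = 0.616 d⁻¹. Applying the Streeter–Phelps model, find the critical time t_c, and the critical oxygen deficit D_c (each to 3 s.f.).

t_c ≈ 1.71 d; D_c ≈ 7.41 mg/L

At the critical point dD/dt = 0, so k_d L₀ e^(−k_d t) = k_a D. Substituting D(t) from the Streeter–Phelps equation and solving for t gives
t_c = ln[(k_a/k_d)(1 − D₀(k_a−k_d)/(k_d L₀))] / (k_a−k_d).
Here k_a−k_d = 0.3500 d⁻¹ and 1 − D₀(k_a−k_d)/(k_d L₀) = 1 − 4.42×0.3500/(0.266×27.0) = 0.7846, so
t_c = ln(2.316 × 0.7846) / 0.3500 = 0.5972 / 0.3500 = 1.706 d.
L(t_c) = L₀ e^(−k_d t_c) = 27.0 × 0.6352 = 17.15 mg/L, and at the critical point k_a D_c = k_d L, so D_c = (0.266/0.616) × 17.15 = 7.406 mg/L.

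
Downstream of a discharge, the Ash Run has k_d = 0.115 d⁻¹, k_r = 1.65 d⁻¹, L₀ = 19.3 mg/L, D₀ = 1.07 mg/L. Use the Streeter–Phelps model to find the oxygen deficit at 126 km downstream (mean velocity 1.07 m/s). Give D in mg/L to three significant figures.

D ≈ 1.20 mg/L

Travel time t = x/v = 126 km / (1.07 m/s) = 126000 m / 1.07 m/s = 117800 s = 1.363 d.
k_d L₀/(k_r−k_d) = 0.115×19.3/(1.65−0.115) = 2.220/1.535 = 1.446 mg/L.
e^(−k_d t) = e^(−0.115×1.363) = 0.8549; e^(−k_r t) = e^(−1.65×1.363) = 0.1055.
D = 1.446 × (0.8549 − 0.1055) + 1.07 × 0.1055 = 1.084 + 0.1129 = 1.196 mg/L.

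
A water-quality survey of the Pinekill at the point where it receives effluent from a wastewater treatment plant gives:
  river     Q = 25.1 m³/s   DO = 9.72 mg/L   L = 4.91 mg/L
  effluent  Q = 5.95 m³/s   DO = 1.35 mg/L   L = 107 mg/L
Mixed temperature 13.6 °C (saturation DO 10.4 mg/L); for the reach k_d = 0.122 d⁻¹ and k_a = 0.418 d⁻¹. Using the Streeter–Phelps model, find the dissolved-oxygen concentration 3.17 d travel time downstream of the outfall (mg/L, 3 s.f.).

DO ≈ 5.62 mg/L

Mixed DO = (25.1×9.72 + 5.95×1.35)/(25.1+5.95) = 252.0/31.05 = 8.116 mg/L.
Mixed L₀ = (25.1×4.91 + 5.95×107)/(31.05) = 759.9/31.05 = 24.47 mg/L.
Initial deficit D₀ = C_s − DO₀ = 10.4 − 8.116 = 2.284 mg/L.
D(3.17) = [0.122×24.47/(0.418−0.122)](e^(−0.122×3.17) − e^(−0.418×3.17)) + 2.284 e^(−0.418×3.17)
= 10.09 × (0.6793 − 0.2658) + 2.284 × 0.2658 = 4.778 mg/L.
DO = 10.4 − 4.778 = 5.622 mg/L.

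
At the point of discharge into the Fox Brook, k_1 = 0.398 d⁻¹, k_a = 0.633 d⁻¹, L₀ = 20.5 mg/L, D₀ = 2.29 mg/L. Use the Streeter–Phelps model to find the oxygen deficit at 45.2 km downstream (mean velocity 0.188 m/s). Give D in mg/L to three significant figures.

Travel time t = x/v = 45.2 km / (0.188 m/s) = 45200 m / 0.188 m/s = 240400 s = 2.783 d.
k_1 L₀/(k_a−k_1) = 0.398×20.5/(0.633−0.398) = 8.159/0.2350 = 34.72 mg/L.
e^(−k_1 t) = e^(−0.398×2.783) = 0.3304; e^(−k_a t) = e^(−0.633×2.783) = 0.1718.
D = 34.72 × (0.3304 − 0.1718) + 2.29 × 0.1718 = 5.506 + 0.3934 = 5.899 mg/L.

D ≈ 5.90 mg/L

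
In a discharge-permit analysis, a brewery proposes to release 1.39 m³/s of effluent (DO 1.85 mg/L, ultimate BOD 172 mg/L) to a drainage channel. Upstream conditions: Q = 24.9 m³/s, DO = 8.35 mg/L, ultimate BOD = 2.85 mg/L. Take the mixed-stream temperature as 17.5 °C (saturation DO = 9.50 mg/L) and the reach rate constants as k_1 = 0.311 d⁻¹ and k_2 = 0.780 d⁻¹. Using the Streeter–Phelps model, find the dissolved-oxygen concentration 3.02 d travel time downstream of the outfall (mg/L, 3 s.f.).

Mixed DO = (24.9×8.35 + 1.39×1.85)/(24.9+1.39) = 210.5/26.29 = 8.006 mg/L.
Mixed L₀ = (24.9×2.85 + 1.39×172)/(26.29) = 310.0/26.29 = 11.79 mg/L.
Initial deficit D₀ = C_s − DO₀ = 9.50 − 8.006 = 1.494 mg/L.
D(3.02) = [0.311×11.79/(0.780−0.311)](e^(−0.311×3.02) − e^(−0.780×3.02)) + 1.494 e^(−0.780×3.02)
= 7.820 × (0.3909 − 0.09484) + 1.494 × 0.09484 = 2.457 mg/L.
DO = 9.50 − 2.457 = 7.043 mg/L.

DO ≈ 7.04 mg/L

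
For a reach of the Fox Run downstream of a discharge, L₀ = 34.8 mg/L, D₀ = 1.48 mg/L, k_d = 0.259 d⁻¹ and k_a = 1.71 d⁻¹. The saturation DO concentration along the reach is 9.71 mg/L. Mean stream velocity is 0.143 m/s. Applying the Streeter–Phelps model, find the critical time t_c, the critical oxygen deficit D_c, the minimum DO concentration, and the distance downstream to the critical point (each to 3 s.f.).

t_c ≈ 1.11 d; D_c ≈ 3.95 mg/L; min DO ≈ 5.76 mg/L; x_c ≈ 13.8 km

With k_a/k_d = 6.602 and 1 − D₀(k_a−k_d)/(k_d L₀) = 0.7617,
t_c = ln(6.602 × 0.7617) / (1.71 − 0.259) = ln(5.029) / 1.451 = 1.615/1.451 = 1.113 d.
D_c = (k_d/k_a) L₀ e^(−k_d t_c) = (0.259/1.71) × 34.8 × e^(−0.259×1.113) = 0.1515 × 34.8 × 0.7495 = 3.951 mg/L.
Minimum DO = C_s − D_c = 9.71 − 3.951 = 5.759 mg/L.
x_c = v t_c = 0.143 m/s × 1.113 d × 86400 s/d = 13750 m ≈ 13.8 km.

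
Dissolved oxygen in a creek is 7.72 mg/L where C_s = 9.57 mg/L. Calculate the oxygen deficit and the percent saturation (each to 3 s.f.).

D ≈ 1.85 mg/L; 80.7 % saturation

D = C_s − C = 9.57 − 7.72 = 1.85 mg/L.
% saturation = 7.72/9.57 × 100 = 80.7 %.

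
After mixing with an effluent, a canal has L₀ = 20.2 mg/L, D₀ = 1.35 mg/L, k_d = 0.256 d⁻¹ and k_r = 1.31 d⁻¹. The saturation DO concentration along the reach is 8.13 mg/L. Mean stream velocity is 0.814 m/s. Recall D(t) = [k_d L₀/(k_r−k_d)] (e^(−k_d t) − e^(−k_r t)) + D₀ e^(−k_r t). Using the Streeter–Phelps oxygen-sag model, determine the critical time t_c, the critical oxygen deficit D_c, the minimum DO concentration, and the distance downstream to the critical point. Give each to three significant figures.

t_c ≈ 1.24 d; D_c ≈ 2.87 mg/L; min DO ≈ 5.26 mg/L; x_c ≈ 87.5 km

At the critical point dD/dt = 0, so k_d L₀ e^(−k_d t) = k_r D. Substituting D(t) from the Streeter–Phelps equation and solving for t gives
t_c = ln[(k_r/k_d)(1 − D₀(k_r−k_d)/(k_d L₀))] / (k_r−k_d).
Here k_r−k_d = 1.054 d⁻¹ and 1 − D₀(k_r−k_d)/(k_d L₀) = 1 − 1.35×1.054/(0.256×20.2) = 0.7248, so
t_c = ln(5.117 × 0.7248) / 1.054 = 1.311 / 1.054 = 1.244 d.
D_c = (k_d/k_r) L₀ e^(−k_d t_c) = (0.256/1.31) × 20.2 × e^(−0.256×1.244) = 0.1954 × 20.2 × 0.7273 = 2.871 mg/L.
Minimum DO = C_s − D_c = 8.13 − 2.871 = 5.259 mg/L.
x_c = v t_c = 0.814 m/s × 1.244 d × 86400 s/d = 87470 m ≈ 87.5 km.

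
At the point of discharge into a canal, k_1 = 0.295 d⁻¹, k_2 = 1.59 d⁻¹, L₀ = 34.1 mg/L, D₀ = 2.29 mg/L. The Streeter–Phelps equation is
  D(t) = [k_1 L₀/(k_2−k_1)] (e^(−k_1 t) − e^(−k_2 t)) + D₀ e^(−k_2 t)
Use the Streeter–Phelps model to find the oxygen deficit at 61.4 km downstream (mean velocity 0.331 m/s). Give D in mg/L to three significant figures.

D ≈ 3.94 mg/L

Travel time t = x/v = 61.4 km / (0.331 m/s) = 61400 m / 0.331 m/s = 185500 s = 2.147 d.
k_1 L₀/(k_2−k_1) = 0.295×34.1/(1.59−0.295) = 10.06/1.295 = 7.768 mg/L.
e^(−k_1 t) = e^(−0.295×2.147) = 0.5308; e^(−k_2 t) = e^(−1.59×2.147) = 0.03292.
D = 7.768 × (0.5308 − 0.03292) + 2.29 × 0.03292 = 3.868 + 0.07539 = 3.943 mg/L.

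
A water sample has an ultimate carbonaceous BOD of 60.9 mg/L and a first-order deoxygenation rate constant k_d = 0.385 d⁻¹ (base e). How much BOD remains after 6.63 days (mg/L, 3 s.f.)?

L_t = L₀ e^(−k_d t) = 60.9 × e^(−0.385×6.63) = 60.9 × 0.07788 = 4.743 mg/L.

L ≈ 4.74 mg/L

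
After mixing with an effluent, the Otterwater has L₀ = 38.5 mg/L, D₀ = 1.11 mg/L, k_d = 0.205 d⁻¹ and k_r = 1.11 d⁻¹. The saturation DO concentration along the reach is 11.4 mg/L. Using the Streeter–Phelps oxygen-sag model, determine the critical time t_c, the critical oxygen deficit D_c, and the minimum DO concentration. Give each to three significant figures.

At the critical point dD/dt = 0, so k_d L₀ e^(−k_d t) = k_r D. Substituting D(t) from the Streeter–Phelps equation and solving for t gives
t_c = ln[(k_r/k_d)(1 − D₀(k_r−k_d)/(k_d L₀))] / (k_r−k_d).
Here k_r−k_d = 0.9050 d⁻¹ and 1 − D₀(k_r−k_d)/(k_d L₀) = 1 − 1.11×0.9050/(0.205×38.5) = 0.8727, so
t_c = ln(5.415 × 0.8727) / 0.9050 = 1.553 / 0.9050 = 1.716 d.
D_c = (k_d/k_r) L₀ e^(−k_d t_c) = (0.205/1.11) × 38.5 × e^(−0.205×1.716) = 0.1847 × 38.5 × 0.7034 = 5.002 mg/L.
Minimum DO = C_s − D_c = 11.4 − 5.002 = 6.398 mg/L.

t_c ≈ 1.72 d; D_c ≈ 5.00 mg/L; min DO ≈ 6.40 mg/L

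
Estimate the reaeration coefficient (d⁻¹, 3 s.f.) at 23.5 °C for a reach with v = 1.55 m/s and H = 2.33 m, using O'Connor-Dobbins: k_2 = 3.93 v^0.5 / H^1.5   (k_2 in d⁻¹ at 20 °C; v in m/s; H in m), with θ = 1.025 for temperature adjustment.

k_2 ≈ 1.50 d⁻¹

k_2(20) = 3.93 × 1.55^0.5 / 2.33^1.5 = 3.93 × 1.245 / 3.557 = 1.376 d⁻¹.
k_2(23.5) = 1.376 × 1.025^(23.5−20) = 1.376 × 1.090 = 1.500 d⁻¹.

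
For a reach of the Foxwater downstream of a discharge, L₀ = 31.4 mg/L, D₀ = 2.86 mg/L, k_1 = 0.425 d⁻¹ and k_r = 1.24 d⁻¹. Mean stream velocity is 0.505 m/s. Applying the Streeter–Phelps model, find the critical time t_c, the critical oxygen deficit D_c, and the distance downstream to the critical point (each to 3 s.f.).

t_c = [1/(k_r−k_1)] ln[(k_r/k_1)(1 − D₀(k_r−k_1)/(k_1 L₀))]
= [1/(1.24−0.425)] ln[(1.24/0.425)(1 − 2.86×0.8150/(0.425×31.4))]
= (1/0.8150) ln[2.918 × 0.8253] = 1.227 × ln(2.408) = 1.227 × 0.8788 = 1.078 d.
D_c = (k_1/k_r) L₀ e^(−k_1 t_c) = (0.425/1.24) × 31.4 × e^(−0.425×1.078) = 0.3427 × 31.4 × 0.6324 = 6.806 mg/L.
x_c = v t_c = 0.505 m/s × 1.078 d × 86400 s/d = 47050 m ≈ 47.0 km.

t_c ≈ 1.08 d; D_c ≈ 6.81 mg/L; x_c ≈ 47.0 km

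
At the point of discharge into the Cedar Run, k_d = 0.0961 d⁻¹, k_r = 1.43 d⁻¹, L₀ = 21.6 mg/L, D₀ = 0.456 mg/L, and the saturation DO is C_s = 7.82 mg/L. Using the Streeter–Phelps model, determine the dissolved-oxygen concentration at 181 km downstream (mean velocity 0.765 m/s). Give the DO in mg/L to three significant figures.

Travel time t = x/v = 181 km / (0.765 m/s) = 181000 m / 0.765 m/s = 236600 s = 2.738 d.
k_d L₀/(k_r−k_d) = 0.0961×21.6/(1.43−0.0961) = 2.076/1.334 = 1.556 mg/L.
e^(−k_d t) = e^(−0.0961×2.738) = 0.7686; e^(−k_r t) = e^(−1.43×2.738) = 0.01992.
D = 1.556 × (0.7686 − 0.01992) + 0.456 × 0.01992 = 1.165 + 0.009084 = 1.174 mg/L.
DO = C_s − D = 7.82 − 1.174 = 6.646 mg/L.

DO ≈ 6.65 mg/L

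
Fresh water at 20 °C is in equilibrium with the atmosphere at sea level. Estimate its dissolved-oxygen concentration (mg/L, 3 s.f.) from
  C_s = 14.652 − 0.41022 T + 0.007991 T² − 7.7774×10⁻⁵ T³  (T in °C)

C_s ≈ 9.02 mg/L

C_s = 14.652 − 0.41022×20 + 0.007991×20² − 7.7774×10⁻⁵×20³ = 9.022 mg/L.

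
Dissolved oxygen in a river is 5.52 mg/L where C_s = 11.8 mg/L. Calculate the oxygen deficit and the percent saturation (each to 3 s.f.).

D ≈ 6.28 mg/L; 46.8 % saturation

D = C_s − C = 11.8 − 5.52 = 6.28 mg/L.
% saturation = 5.52/11.8 × 100 = 46.8 %.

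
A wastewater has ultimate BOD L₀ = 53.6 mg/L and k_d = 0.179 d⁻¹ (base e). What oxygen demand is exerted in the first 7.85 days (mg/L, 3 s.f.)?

y ≈ 40.5 mg/L

y_t = L₀(1 − e^(−k_d t)) = 53.6 × (1 − e^(−0.179×7.85))
= 53.6 × (1 − 0.2453) = 53.6 × 0.7547 = 40.45 mg/L.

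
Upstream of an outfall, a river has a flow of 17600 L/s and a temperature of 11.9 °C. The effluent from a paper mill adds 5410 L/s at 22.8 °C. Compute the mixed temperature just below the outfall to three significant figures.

14.5 °C

Flow-weighted mixing: C = (Q_r C_r + Q_w C_w)/(Q_r + Q_w)
= (17600×11.9 + 5410×22.8)/(17600 + 5410) = 332800/23010 = 14.46 °C.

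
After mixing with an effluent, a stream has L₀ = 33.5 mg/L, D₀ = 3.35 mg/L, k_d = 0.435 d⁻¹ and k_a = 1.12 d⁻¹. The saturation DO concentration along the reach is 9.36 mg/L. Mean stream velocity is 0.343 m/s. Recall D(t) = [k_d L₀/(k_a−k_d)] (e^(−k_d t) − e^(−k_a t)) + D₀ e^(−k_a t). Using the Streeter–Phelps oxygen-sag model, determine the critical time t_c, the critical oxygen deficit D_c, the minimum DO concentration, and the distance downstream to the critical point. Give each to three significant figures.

t_c ≈ 1.13 d; D_c ≈ 7.96 mg/L; min DO ≈ 1.40 mg/L; x_c ≈ 33.5 km

t_c = [1/(k_a−k_d)] ln[(k_a/k_d)(1 − D₀(k_a−k_d)/(k_d L₀))]
= [1/(1.12−0.435)] ln[(1.12/0.435)(1 − 3.35×0.6850/(0.435×33.5))]
= (1/0.6850) ln[2.575 × 0.8425] = 1.460 × ln(2.169) = 1.460 × 0.7744 = 1.130 d.
L(t_c) = L₀ e^(−k_d t_c) = 33.5 × 0.6115 = 20.49 mg/L, and at the critical point k_a D_c = k_d L, so D_c = (0.435/1.12) × 20.49 = 7.957 mg/L.
Minimum DO = C_s − D_c = 9.36 − 7.957 = 1.403 mg/L.
x_c = v t_c = 0.343 m/s × 1.130 d × 86400 s/d = 33500 m ≈ 33.5 km.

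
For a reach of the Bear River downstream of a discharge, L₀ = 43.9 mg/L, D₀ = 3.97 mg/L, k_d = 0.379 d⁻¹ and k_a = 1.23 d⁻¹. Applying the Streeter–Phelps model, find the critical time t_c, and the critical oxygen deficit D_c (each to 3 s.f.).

t_c ≈ 1.12 d; D_c ≈ 8.86 mg/L

With k_a/k_d = 3.245 and 1 − D₀(k_a−k_d)/(k_d L₀) = 0.7969,
t_c = ln(3.245 × 0.7969) / (1.23 − 0.379) = ln(2.586) / 0.8510 = 0.9503/0.8510 = 1.117 d.
L(t_c) = L₀ e^(−k_d t_c) = 43.9 × 0.6549 = 28.75 mg/L, and at the critical point k_a D_c = k_d L, so D_c = (0.379/1.23) × 28.75 = 8.859 mg/L.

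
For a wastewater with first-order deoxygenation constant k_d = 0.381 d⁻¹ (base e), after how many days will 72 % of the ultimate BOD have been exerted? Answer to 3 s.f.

y/L₀ = 1 − e^(−k_d t) = 0.72 ⇒ e^(−k_d t) = 0.280
t = −ln(0.280) / 0.381 = 1.273 / 0.381 = 3.341 d.

t ≈ 3.34 d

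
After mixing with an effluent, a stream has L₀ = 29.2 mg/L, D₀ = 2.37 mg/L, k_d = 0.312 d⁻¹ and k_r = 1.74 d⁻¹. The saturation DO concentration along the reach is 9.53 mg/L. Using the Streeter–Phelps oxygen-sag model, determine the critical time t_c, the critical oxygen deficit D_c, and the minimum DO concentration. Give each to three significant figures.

With k_r/k_d = 5.577 and 1 − D₀(k_r−k_d)/(k_d L₀) = 0.6285,
t_c = ln(5.577 × 0.6285) / (1.74 − 0.312) = ln(3.505) / 1.428 = 1.254/1.428 = 0.8783 d.
L(t_c) = L₀ e^(−k_d t_c) = 29.2 × 0.7603 = 22.20 mg/L, and at the critical point k_r D_c = k_d L, so D_c = (0.312/1.74) × 22.20 = 3.981 mg/L.
Minimum DO = C_s − D_c = 9.53 − 3.981 = 5.549 mg/L.

t_c ≈ 0.878 d; D_c ≈ 3.98 mg/L; min DO ≈ 5.55 mg/L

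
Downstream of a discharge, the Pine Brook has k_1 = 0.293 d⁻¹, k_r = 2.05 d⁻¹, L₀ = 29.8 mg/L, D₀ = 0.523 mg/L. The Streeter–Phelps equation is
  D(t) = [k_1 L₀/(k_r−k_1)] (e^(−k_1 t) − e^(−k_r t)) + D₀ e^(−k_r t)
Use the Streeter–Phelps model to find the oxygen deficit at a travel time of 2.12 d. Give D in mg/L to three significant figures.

D ≈ 2.61 mg/L

k_1 L₀/(k_r−k_1) = 0.293×29.8/(2.05−0.293) = 8.731/1.757 = 4.969 mg/L.
e^(−k_1 t) = e^(−0.293×2.120) = 0.5373; e^(−k_r t) = e^(−2.05×2.120) = 0.01296.
D = 4.969 × (0.5373 − 0.01296) + 0.523 × 0.01296 = 2.606 + 0.006777 = 2.613 mg/L.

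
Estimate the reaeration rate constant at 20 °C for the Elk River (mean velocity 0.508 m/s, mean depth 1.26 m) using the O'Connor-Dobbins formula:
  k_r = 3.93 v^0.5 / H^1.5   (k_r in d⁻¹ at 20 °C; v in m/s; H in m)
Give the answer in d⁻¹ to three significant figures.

k_r ≈ 1.98 d⁻¹

k_r = 3.93 × 0.508^0.5 / 1.26^1.5 = 3.93 × 0.7127 / 1.414 = 1.980 d⁻¹.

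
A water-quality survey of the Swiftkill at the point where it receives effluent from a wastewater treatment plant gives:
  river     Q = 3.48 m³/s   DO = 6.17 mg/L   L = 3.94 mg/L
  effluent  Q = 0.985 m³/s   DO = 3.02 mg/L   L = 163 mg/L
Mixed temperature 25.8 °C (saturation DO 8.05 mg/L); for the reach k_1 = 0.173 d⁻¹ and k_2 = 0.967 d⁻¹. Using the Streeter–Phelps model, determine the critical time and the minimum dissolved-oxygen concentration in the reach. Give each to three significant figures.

Mixed DO = (3.48×6.17 + 0.985×3.02)/(3.48+0.985) = 24.45/4.465 = 5.475 mg/L.
Mixed L₀ = (3.48×3.94 + 0.985×163)/(4.465) = 174.3/4.465 = 39.03 mg/L.
Initial deficit D₀ = C_s − DO₀ = 8.05 − 5.475 = 2.575 mg/L.
t_c = (1/0.7940) ln[(0.967/0.173)(1 − 2.575×0.7940/(0.173×39.03))] = 1.259 × ln(3.897) = 1.713 d.
D_c = (0.173/0.967) × 39.03 × e^(−0.173×1.713) = 0.1789 × 39.03 × 0.7435 = 5.192 mg/L.
Minimum DO = 8.05 − 5.192 = 2.858 mg/L.

t_c ≈ 1.71 d; minimum DO ≈ 2.86 mg/L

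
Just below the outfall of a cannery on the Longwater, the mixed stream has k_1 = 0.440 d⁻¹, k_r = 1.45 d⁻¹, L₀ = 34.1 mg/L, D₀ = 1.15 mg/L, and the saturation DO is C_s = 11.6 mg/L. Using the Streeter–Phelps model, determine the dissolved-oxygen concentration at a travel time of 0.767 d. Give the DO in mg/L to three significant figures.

k_1 L₀/(k_r−k_1) = 0.440×34.1/(1.45−0.440) = 15.00/1.010 = 14.86 mg/L.
e^(−k_1 t) = e^(−0.440×0.7670) = 0.7136; e^(−k_r t) = e^(−1.45×0.7670) = 0.3289.
D = 14.86 × (0.7136 − 0.3289) + 1.15 × 0.3289 = 5.715 + 0.3782 = 6.093 mg/L.
DO = C_s − D = 11.6 − 6.093 = 5.507 mg/L.

DO ≈ 5.51 mg/L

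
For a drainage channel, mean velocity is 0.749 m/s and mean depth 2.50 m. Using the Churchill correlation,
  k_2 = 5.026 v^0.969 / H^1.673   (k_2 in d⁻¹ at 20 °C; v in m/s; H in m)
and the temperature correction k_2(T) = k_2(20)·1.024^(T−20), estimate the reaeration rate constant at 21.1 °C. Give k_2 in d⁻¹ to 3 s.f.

k_2 ≈ 0.842 d⁻¹

k_2(20) = 5.026 × 0.749^0.969 / 2.50^1.673 = 5.026 × 0.7557 / 4.632 = 0.8201 d⁻¹.
k_2(21.1) = 0.8201 × 1.024^(21.1−20) = 0.8201 × 1.026 = 0.8417 d⁻¹.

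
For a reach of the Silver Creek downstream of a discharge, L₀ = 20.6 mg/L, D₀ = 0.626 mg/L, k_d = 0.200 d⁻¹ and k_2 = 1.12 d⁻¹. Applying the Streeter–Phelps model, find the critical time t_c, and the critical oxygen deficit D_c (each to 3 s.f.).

At the critical point dD/dt = 0, so k_d L₀ e^(−k_d t) = k_2 D. Substituting D(t) from the Streeter–Phelps equation and solving for t gives
t_c = ln[(k_2/k_d)(1 − D₀(k_2−k_d)/(k_d L₀))] / (k_2−k_d).
Here k_2−k_d = 0.9200 d⁻¹ and 1 − D₀(k_2−k_d)/(k_d L₀) = 1 − 0.626×0.9200/(0.200×20.6) = 0.8602, so
t_c = ln(5.600 × 0.8602) / 0.9200 = 1.572 / 0.9200 = 1.709 d.
D_c = (k_d/k_2) L₀ e^(−k_d t_c) = (0.200/1.12) × 20.6 × e^(−0.200×1.709) = 0.1786 × 20.6 × 0.7105 = 2.614 mg/L.

t_c ≈ 1.71 d; D_c ≈ 2.61 mg/L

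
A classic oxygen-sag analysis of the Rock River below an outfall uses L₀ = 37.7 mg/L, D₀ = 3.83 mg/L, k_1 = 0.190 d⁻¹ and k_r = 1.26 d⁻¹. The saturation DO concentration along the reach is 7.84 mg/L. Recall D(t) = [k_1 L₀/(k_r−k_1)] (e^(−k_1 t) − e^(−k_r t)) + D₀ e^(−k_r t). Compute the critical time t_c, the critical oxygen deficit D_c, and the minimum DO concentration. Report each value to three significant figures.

t_c ≈ 0.975 d; D_c ≈ 4.72 mg/L; min DO ≈ 3.12 mg/L

With k_r/k_1 = 6.632 and 1 − D₀(k_r−k_1)/(k_1 L₀) = 0.4279,
t_c = ln(6.632 × 0.4279) / (1.26 − 0.190) = ln(2.838) / 1.070 = 1.043/1.070 = 0.9747 d.
L(t_c) = L₀ e^(−k_1 t_c) = 37.7 × 0.8309 = 31.33 mg/L, and at the critical point k_r D_c = k_1 L, so D_c = (0.190/1.26) × 31.33 = 4.724 mg/L.
Minimum DO = C_s − D_c = 7.84 − 4.724 = 3.116 mg/L.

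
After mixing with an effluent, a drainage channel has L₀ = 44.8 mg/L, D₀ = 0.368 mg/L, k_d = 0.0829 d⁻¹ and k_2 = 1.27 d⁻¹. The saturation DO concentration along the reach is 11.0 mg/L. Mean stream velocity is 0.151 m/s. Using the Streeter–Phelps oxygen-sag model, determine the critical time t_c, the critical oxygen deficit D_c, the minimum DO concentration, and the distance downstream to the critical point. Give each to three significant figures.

t_c ≈ 2.19 d; D_c ≈ 2.44 mg/L; min DO ≈ 8.56 mg/L; x_c ≈ 28.6 km

With k_2/k_d = 15.32 and 1 − D₀(k_2−k_d)/(k_d L₀) = 0.8824,
t_c = ln(15.32 × 0.8824) / (1.27 − 0.0829) = ln(13.52) / 1.187 = 2.604/1.187 = 2.194 d.
D_c = (k_d/k_2) L₀ e^(−k_d t_c) = (0.0829/1.27) × 44.8 × e^(−0.0829×2.194) = 0.06528 × 44.8 × 0.8337 = 2.438 mg/L.
Minimum DO = C_s − D_c = 11.0 − 2.438 = 8.562 mg/L.
x_c = v t_c = 0.151 m/s × 2.194 d × 86400 s/d = 28620 m ≈ 28.6 km.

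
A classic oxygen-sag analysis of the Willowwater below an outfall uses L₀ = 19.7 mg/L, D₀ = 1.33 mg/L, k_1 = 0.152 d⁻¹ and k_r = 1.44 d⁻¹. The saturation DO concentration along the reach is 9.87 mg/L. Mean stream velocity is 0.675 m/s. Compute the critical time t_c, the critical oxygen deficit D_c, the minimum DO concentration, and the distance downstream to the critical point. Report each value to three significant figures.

t_c ≈ 1.09 d; D_c ≈ 1.76 mg/L; min DO ≈ 8.11 mg/L; x_c ≈ 63.4 km

t_c = [1/(k_r−k_1)] ln[(k_r/k_1)(1 − D₀(k_r−k_1)/(k_1 L₀))]
= [1/(1.44−0.152)] ln[(1.44/0.152)(1 − 1.33×1.288/(0.152×19.7))]
= (1/1.288) ln[9.474 × 0.4279] = 0.7764 × ln(4.054) = 0.7764 × 1.400 = 1.087 d.
D_c = (k_1/k_r) L₀ e^(−k_1 t_c) = (0.152/1.44) × 19.7 × e^(−0.152×1.087) = 0.1056 × 19.7 × 0.8477 = 1.763 mg/L.
Minimum DO = C_s − D_c = 9.87 − 1.763 = 8.107 mg/L.
x_c = v t_c = 0.675 m/s × 1.087 d × 86400 s/d = 63380 m ≈ 63.4 km.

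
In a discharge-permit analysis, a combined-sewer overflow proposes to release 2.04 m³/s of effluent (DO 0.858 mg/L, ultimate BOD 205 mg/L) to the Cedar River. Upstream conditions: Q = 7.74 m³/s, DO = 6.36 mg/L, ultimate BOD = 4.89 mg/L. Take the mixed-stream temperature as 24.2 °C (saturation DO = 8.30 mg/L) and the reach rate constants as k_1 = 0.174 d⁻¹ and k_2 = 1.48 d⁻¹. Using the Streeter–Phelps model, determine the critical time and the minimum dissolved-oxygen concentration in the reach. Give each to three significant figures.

t_c ≈ 1.11 d; minimum DO ≈ 3.78 mg/L

Mixed DO = (7.74×6.36 + 2.04×0.858)/(7.74+2.04) = 50.98/9.780 = 5.212 mg/L.
Mixed L₀ = (7.74×4.89 + 2.04×205)/(9.780) = 456.0/9.780 = 46.63 mg/L.
Initial deficit D₀ = C_s − DO₀ = 8.30 − 5.212 = 3.088 mg/L.
t_c = (1/1.306) ln[(1.48/0.174)(1 − 3.088×1.306/(0.174×46.63))] = 0.7657 × ln(4.278) = 1.113 d.
D_c = (0.174/1.48) × 46.63 × e^(−0.174×1.113) = 0.1176 × 46.63 × 0.8239 = 4.517 mg/L.
Minimum DO = 8.30 − 4.517 = 3.783 mg/L.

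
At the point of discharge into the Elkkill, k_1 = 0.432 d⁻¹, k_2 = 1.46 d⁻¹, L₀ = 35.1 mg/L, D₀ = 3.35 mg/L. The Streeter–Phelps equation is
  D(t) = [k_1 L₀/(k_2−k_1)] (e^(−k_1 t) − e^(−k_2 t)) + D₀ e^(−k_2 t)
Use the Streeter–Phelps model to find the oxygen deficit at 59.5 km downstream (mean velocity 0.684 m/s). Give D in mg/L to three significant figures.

D ≈ 6.93 mg/L

Travel time t = x/v = 59.5 km / (0.684 m/s) = 59500 m / 0.684 m/s = 86990 s = 1.007 d.
k_1 L₀/(k_2−k_1) = 0.432×35.1/(1.46−0.432) = 15.16/1.028 = 14.75 mg/L.
e^(−k_1 t) = e^(−0.432×1.007) = 0.6473; e^(−k_2 t) = e^(−1.46×1.007) = 0.2299.
D = 14.75 × (0.6473 − 0.2299) + 3.35 × 0.2299 = 6.156 + 0.7703 = 6.926 mg/L.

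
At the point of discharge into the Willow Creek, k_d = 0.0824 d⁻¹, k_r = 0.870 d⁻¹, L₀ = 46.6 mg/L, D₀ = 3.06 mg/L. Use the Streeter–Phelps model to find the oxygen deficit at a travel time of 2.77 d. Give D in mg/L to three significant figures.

D ≈ 3.72 mg/L

k_d L₀/(k_r−k_d) = 0.0824×46.6/(0.870−0.0824) = 3.840/0.7876 = 4.875 mg/L.
e^(−k_d t) = e^(−0.0824×2.770) = 0.7959; e^(−k_r t) = e^(−0.870×2.770) = 0.08982.
D = 4.875 × (0.7959 − 0.08982) + 3.06 × 0.08982 = 3.443 + 0.2749 = 3.717 mg/L.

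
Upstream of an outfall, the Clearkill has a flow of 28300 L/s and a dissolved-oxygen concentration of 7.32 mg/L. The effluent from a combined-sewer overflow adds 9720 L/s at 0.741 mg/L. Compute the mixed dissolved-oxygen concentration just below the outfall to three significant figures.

Flow-weighted mixing: C = (Q_r C_r + Q_w C_w)/(Q_r + Q_w)
= (28300×7.32 + 9720×0.741)/(28300 + 9720) = 214400/38020 = 5.638 mg/L.

5.64 mg/L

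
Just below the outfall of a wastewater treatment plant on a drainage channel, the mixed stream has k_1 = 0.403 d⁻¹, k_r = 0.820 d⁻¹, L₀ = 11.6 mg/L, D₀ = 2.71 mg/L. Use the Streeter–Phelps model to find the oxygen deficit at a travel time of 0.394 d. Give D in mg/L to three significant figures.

k_1 L₀/(k_r−k_1) = 0.403×11.6/(0.820−0.403) = 4.675/0.4170 = 11.21 mg/L.
e^(−k_1 t) = e^(−0.403×0.3940) = 0.8532; e^(−k_r t) = e^(−0.820×0.3940) = 0.7239.
D = 11.21 × (0.8532 − 0.7239) + 2.71 × 0.7239 = 1.449 + 1.962 = 3.411 mg/L.

D ≈ 3.41 mg/L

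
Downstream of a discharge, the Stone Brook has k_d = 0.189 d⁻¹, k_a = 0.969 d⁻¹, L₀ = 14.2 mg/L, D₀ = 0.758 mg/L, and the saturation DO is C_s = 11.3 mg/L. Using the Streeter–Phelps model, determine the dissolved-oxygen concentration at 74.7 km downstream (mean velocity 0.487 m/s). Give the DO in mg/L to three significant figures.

Travel time t = x/v = 74.7 km / (0.487 m/s) = 74700 m / 0.487 m/s = 153400 s = 1.775 d.
k_d L₀/(k_a−k_d) = 0.189×14.2/(0.969−0.189) = 2.684/0.7800 = 3.441 mg/L.
e^(−k_d t) = e^(−0.189×1.775) = 0.7150; e^(−k_a t) = e^(−0.969×1.775) = 0.1790.
D = 3.441 × (0.7150 − 0.1790) + 0.758 × 0.1790 = 1.844 + 0.1357 = 1.980 mg/L.
DO = C_s − D = 11.3 − 1.980 = 9.320 mg/L.

DO ≈ 9.32 mg/L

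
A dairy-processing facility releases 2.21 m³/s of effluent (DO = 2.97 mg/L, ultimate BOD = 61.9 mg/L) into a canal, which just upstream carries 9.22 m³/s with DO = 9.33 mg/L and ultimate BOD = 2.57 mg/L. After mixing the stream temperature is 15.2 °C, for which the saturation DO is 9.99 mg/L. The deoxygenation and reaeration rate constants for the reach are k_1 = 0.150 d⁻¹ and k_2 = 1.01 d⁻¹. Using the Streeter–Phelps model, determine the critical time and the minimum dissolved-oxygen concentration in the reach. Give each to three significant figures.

t_c ≈ 0.501 d; minimum DO ≈ 8.06 mg/L

Mixed DO = (9.22×9.33 + 2.21×2.97)/(9.22+2.21) = 92.59/11.43 = 8.100 mg/L.
Mixed L₀ = (9.22×2.57 + 2.21×61.9)/(11.43) = 160.5/11.43 = 14.04 mg/L.
Initial deficit D₀ = C_s − DO₀ = 9.99 − 8.100 = 1.890 mg/L.
t_c = (1/0.8600) ln[(1.01/0.150)(1 − 1.890×0.8600/(0.150×14.04))] = 1.163 × ln(1.538) = 0.5005 d.
D_c = (0.150/1.01) × 14.04 × e^(−0.150×0.5005) = 0.1485 × 14.04 × 0.9277 = 1.935 mg/L.
Minimum DO = 9.99 − 1.935 = 8.055 mg/L.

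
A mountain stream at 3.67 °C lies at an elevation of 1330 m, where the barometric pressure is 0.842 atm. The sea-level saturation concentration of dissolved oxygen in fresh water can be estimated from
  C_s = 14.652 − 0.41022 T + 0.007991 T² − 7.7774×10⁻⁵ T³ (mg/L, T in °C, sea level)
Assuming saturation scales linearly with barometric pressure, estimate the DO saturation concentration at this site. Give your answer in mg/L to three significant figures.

C_s ≈ 11.2 mg/L

At sea level: C_s = 14.652 − 0.41022×3.67 + 0.007991×3.67² − 7.7774×10⁻⁵×3.67³ = 13.25 mg/L.
Pressure correction: C_s' = 13.25 × 0.842 = 11.16 mg/L.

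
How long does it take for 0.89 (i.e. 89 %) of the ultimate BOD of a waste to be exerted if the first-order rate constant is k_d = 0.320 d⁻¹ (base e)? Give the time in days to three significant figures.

y/L₀ = 1 − e^(−k_d t) = 0.89 ⇒ e^(−k_d t) = 0.110
t = −ln(0.110) / 0.320 = 2.207 / 0.320 = 6.898 d.

t ≈ 6.90 d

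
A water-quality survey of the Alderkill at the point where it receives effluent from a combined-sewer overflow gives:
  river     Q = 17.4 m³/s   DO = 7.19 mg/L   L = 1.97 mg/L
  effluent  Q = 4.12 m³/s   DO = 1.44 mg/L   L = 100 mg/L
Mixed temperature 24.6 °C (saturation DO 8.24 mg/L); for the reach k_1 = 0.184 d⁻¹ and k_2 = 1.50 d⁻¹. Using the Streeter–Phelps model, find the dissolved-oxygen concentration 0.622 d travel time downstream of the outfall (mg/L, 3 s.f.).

Mixed DO = (17.4×7.19 + 4.12×1.44)/(17.4+4.12) = 131.0/21.52 = 6.089 mg/L.
Mixed L₀ = (17.4×1.97 + 4.12×100)/(21.52) = 446.3/21.52 = 20.74 mg/L.
Initial deficit D₀ = C_s − DO₀ = 8.24 − 6.089 = 2.151 mg/L.
D(0.622) = [0.184×20.74/(1.50−0.184)](e^(−0.184×0.622) − e^(−1.50×0.622)) + 2.151 e^(−1.50×0.622)
= 2.900 × (0.8919 − 0.3934) + 2.151 × 0.3934 = 2.291 mg/L.
DO = 8.24 − 2.291 = 5.949 mg/L.

DO ≈ 5.95 mg/L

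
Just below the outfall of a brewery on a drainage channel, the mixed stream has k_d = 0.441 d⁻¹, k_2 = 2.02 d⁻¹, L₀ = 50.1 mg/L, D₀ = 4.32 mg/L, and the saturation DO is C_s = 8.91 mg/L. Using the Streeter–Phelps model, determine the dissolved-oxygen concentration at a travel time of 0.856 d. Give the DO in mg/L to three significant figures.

k_d L₀/(k_2−k_d) = 0.441×50.1/(2.02−0.441) = 22.09/1.579 = 13.99 mg/L.
e^(−k_d t) = e^(−0.441×0.8560) = 0.6856; e^(−k_2 t) = e^(−2.02×0.8560) = 0.1774.
D = 13.99 × (0.6856 − 0.1774) + 4.32 × 0.1774 = 7.110 + 0.7665 = 7.877 mg/L.
DO = C_s − D = 8.91 − 7.877 = 1.033 mg/L.

DO ≈ 1.03 mg/L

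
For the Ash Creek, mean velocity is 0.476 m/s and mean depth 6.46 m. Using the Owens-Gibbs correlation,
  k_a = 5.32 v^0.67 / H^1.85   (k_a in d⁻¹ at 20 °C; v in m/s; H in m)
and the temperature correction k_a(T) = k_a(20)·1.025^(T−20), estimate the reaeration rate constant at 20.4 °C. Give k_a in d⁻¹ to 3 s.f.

k_a(20) = 5.32 × 0.476^0.67 / 6.46^1.85 = 5.32 × 0.6081 / 31.54 = 0.1026 d⁻¹.
k_a(20.4) = 0.1026 × 1.025^(20.4−20) = 0.1026 × 1.010 = 0.1036 d⁻¹.

k_a ≈ 0.104 d⁻¹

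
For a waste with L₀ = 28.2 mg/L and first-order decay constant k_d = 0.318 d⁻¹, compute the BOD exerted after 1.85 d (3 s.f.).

y ≈ 12.5 mg/L

y_t = L₀(1 − e^(−k_d t)) = 28.2 × (1 − e^(−0.318×1.85))
= 28.2 × (1 − 0.5553) = 28.2 × 0.4447 = 12.54 mg/L.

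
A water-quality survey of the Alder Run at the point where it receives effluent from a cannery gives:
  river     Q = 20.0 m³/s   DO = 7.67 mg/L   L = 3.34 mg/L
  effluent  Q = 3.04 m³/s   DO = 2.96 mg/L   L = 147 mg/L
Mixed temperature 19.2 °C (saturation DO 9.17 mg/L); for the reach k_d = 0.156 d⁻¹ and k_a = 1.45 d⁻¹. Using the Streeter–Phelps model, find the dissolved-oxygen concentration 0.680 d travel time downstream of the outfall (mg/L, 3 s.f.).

DO ≈ 6.96 mg/L

Mixed DO = (20.0×7.67 + 3.04×2.96)/(20.0+3.04) = 162.4/23.04 = 7.049 mg/L.
Mixed L₀ = (20.0×3.34 + 3.04×147)/(23.04) = 513.7/23.04 = 22.30 mg/L.
Initial deficit D₀ = C_s − DO₀ = 9.17 − 7.049 = 2.121 mg/L.
D(0.680) = [0.156×22.30/(1.45−0.156)](e^(−0.156×0.680) − e^(−1.45×0.680)) + 2.121 e^(−1.45×0.680)
= 2.688 × (0.8994 − 0.3731) + 2.121 × 0.3731 = 2.206 mg/L.
DO = 9.17 − 2.206 = 6.964 mg/L.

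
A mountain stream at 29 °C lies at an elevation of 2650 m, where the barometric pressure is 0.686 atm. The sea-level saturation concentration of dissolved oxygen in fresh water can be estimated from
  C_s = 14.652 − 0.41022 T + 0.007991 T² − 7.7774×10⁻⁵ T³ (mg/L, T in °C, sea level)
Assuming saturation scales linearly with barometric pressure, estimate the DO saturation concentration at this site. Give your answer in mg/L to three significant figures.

C_s ≈ 5.20 mg/L

At sea level: C_s = 14.652 − 0.41022×29 + 0.007991×29² − 7.7774×10⁻⁵×29³ = 7.579 mg/L.
Pressure correction: C_s' = 7.579 × 0.686 = 5.199 mg/L.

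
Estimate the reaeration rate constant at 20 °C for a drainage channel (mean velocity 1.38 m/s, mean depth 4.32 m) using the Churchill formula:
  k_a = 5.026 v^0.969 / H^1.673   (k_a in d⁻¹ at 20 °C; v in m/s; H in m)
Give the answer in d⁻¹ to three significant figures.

k_a = 5.026 × 1.38^0.969 / 4.32^1.673 = 5.026 × 1.366 / 11.57 = 0.5937 d⁻¹.

k_a ≈ 0.594 d⁻¹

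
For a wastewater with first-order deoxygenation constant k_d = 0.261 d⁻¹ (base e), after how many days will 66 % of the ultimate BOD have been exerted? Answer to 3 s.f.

t ≈ 4.13 d

y/L₀ = 1 − e^(−k_d t) = 0.66 ⇒ e^(−k_d t) = 0.340
t = −ln(0.340) / 0.261 = 1.079 / 0.261 = 4.133 d.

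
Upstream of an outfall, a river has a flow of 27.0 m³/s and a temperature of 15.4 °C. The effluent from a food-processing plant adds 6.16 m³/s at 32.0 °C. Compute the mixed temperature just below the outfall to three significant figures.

18.5 °C

Flow-weighted mixing: C = (Q_r C_r + Q_w C_w)/(Q_r + Q_w)
= (27.0×15.4 + 6.16×32.0)/(27.0 + 6.16) = 612.9/33.16 = 18.48 °C.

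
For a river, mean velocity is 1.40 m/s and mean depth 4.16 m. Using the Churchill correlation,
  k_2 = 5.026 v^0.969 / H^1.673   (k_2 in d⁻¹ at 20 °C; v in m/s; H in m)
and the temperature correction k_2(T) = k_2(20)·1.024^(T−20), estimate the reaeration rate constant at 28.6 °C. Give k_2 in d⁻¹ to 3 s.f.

k_2 ≈ 0.786 d⁻¹

k_2(20) = 5.026 × 1.40^0.969 / 4.16^1.673 = 5.026 × 1.385 / 10.86 = 0.6413 d⁻¹.
k_2(28.6) = 0.6413 × 1.024^(28.6−20) = 0.6413 × 1.226 = 0.7864 d⁻¹.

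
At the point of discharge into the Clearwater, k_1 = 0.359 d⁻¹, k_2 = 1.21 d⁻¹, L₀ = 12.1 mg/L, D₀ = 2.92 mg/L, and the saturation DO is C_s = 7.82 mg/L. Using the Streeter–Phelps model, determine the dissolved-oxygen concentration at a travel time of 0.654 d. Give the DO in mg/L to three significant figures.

k_1 L₀/(k_2−k_1) = 0.359×12.1/(1.21−0.359) = 4.344/0.8510 = 5.104 mg/L.
e^(−k_1 t) = e^(−0.359×0.6540) = 0.7907; e^(−k_2 t) = e^(−1.21×0.6540) = 0.4532.
D = 5.104 × (0.7907 − 0.4532) + 2.92 × 0.4532 = 1.723 + 1.323 = 3.046 mg/L.
DO = C_s − D = 7.82 − 3.046 = 4.774 mg/L.

DO ≈ 4.77 mg/L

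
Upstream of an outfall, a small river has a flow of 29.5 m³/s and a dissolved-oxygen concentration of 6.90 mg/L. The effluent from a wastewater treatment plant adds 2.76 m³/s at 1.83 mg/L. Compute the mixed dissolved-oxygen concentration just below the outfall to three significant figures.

Flow-weighted mixing: C = (Q_r C_r + Q_w C_w)/(Q_r + Q_w)
= (29.5×6.90 + 2.76×1.83)/(29.5 + 2.76) = 208.6/32.26 = 6.466 mg/L.

6.47 mg/L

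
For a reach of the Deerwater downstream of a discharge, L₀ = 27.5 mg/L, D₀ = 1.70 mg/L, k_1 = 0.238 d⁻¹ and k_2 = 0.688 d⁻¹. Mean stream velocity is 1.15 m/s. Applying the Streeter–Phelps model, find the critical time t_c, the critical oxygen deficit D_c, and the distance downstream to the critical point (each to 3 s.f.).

t_c = [1/(k_2−k_1)] ln[(k_2/k_1)(1 − D₀(k_2−k_1)/(k_1 L₀))]
= [1/(0.688−0.238)] ln[(0.688/0.238)(1 − 1.70×0.4500/(0.238×27.5))]
= (1/0.4500) ln[2.891 × 0.8831] = 2.222 × ln(2.553) = 2.222 × 0.9372 = 2.083 d.
D_c = (k_1/k_2) L₀ e^(−k_1 t_c) = (0.238/0.688) × 27.5 × e^(−0.238×2.083) = 0.3459 × 27.5 × 0.6092 = 5.795 mg/L.
x_c = v t_c = 1.15 m/s × 2.083 d × 86400 s/d = 206900 m ≈ 207 km.

t_c ≈ 2.08 d; D_c ≈ 5.79 mg/L; x_c ≈ 207 km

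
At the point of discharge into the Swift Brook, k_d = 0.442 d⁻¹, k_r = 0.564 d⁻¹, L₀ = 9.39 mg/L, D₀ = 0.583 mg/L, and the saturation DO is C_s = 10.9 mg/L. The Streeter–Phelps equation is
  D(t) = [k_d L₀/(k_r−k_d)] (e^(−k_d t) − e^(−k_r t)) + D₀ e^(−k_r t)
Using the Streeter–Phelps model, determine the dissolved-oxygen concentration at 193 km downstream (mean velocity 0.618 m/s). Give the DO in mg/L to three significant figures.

Travel time t = x/v = 193 km / (0.618 m/s) = 193000 m / 0.618 m/s = 312300 s = 3.615 d.
k_d L₀/(k_r−k_d) = 0.442×9.39/(0.564−0.442) = 4.150/0.1220 = 34.02 mg/L.
e^(−k_d t) = e^(−0.442×3.615) = 0.2024; e^(−k_r t) = e^(−0.564×3.615) = 0.1302.
D = 34.02 × (0.2024 − 0.1302) + 0.583 × 0.1302 = 2.455 + 0.07591 = 2.531 mg/L.
DO = C_s − D = 10.9 − 2.531 = 8.369 mg/L.

DO ≈ 8.37 mg/L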